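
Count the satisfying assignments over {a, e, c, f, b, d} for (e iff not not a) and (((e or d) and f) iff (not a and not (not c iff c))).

12

Initial set: {((e iff not not a) and (((e or d) and f) iff (not a and not (not c iff c))))}.
((e iff not not a) and (((e or d) and f) iff (not a and not (not c iff c)))): α-rule — add (e iff not not a), (((e or d) and f) iff (not a and not (not c iff c))).
(e iff not not a): β-rule — branch into e, not not a  //  not e, not not not a.
  branch 1 (add e, not not a):
    not not a: drop double negation, giving a.
    (((e or d) and f) iff (not a and not (not c iff c))): β-rule — branch into ((e or d) and f), (not a and not (not c iff c))  //  not ((e or d) and f), not (not a and not (not c iff c)).
      branch 1.1 (add ((e or d) and f), (not a and not (not c iff c))):
        ((e or d) and f): α-rule — add (e or d), f.
        (not a and not (not c iff c)): α-rule — add not a, not (not c iff c).
        × closes — contains both a and not a.
      branch 1.2 (add not ((e or d) and f), not (not a and not (not c iff c))):
        not ((e or d) and f): β-rule — branch into not (e or d)  //  not f.
          branch 1.2.1 (add not (e or d)):
            not (e or d): α-rule — add not e, not d.
            × closes — contains both e and not e.
          branch 1.2.2 (add not f):
            not (not a and not (not c iff c)): β-rule — branch into not not a  //  not not (not c iff c).
              branch 1.2.2.1 (add not not a):
                ○ open, literals {a=T, e=T, f=F}.
              branch 1.2.2.2 (add not not (not c iff c)):
                not not (not c iff c): β-rule — branch into not c, c  //  not not c, not c.
                  branch 1.2.2.2.1 (add not c, c):
                    × closes — contains both c and not c.
                  branch 1.2.2.2.2 (add not not c, not c):
                    × closes — contains both c and not c.
  branch 2 (add not e, not not not a):
    not not not a: drop double negation, giving not a.
    (((e or d) and f) iff (not a and not (not c iff c))): β-rule — branch into ((e or d) and f), (not a and not (not c iff c))  //  not ((e or d) and f), not (not a and not (not c iff c)).
      branch 2.1 (add ((e or d) and f), (not a and not (not c iff c))):
        ((e or d) and f): α-rule — add (e or d), f.
        (not a and not (not c iff c)): α-rule — add not a, not (not c iff c).
        (e or d): β-rule — branch into e  //  d.
          branch 2.1.1 (add e):
            × closes — contains both e and not e.
          branch 2.1.2 (add d):
            not (not c iff c): β-rule — branch into not c, not c  //  not not c, c.
              branch 2.1.2.1 (add not c, not c):
                ○ open, literals {a=F, c=F, d=T, e=F, f=T}.
              branch 2.1.2.2 (add not not c, c):
                ○ open, literals {a=F, c=T, d=T, e=F, f=T}.
      branch 2.2 (add not ((e or d) and f), not (not a and not (not c iff c))):
        not ((e or d) and f): β-rule — branch into not (e or d)  //  not f.
          branch 2.2.1 (add not (e or d)):
            not (e or d): α-rule — add not e, not d.
            not (not a and not (not c iff c)): β-rule — branch into not not a  //  not not (not c iff c).
              branch 2.2.1.1 (add not not a):
                × closes — contains both a and not a.
              branch 2.2.1.2 (add not not (not c iff c)):
                not not (not c iff c): β-rule — branch into not c, c  //  not not c, not c.
                  branch 2.2.1.2.1 (add not c, c):
                    × closes — contains both c and not c.
                  branch 2.2.1.2.2 (add not not c, not c):
                    × closes — contains both c and not c.
          branch 2.2.2 (add not f):
            not (not a and not (not c iff c)): β-rule — branch into not not a  //  not not (not c iff c).
              branch 2.2.2.1 (add not not a):
                × closes — contains both a and not a.
              branch 2.2.2.2 (add not not (not c iff c)):
                not not (not c iff c): β-rule — branch into not c, c  //  not not c, not c.
                  branch 2.2.2.2.1 (add not c, c):
                    × closes — contains both c and not c.
                  branch 2.2.2.2.2 (add not not c, not c):
                    × closes — contains both c and not c.
11 branches closed, 3 open.
Each open branch fixes some atoms; the unmentioned ones are free. Counting distinct full assignments: branch {a=T, e=T, f=F} (c, b, d) contributes 8 new; branch {a=F, c=F, d=T, e=F, f=T} (b) contributes 2 new; branch {a=F, c=T, d=T, e=F, f=T} (b) contributes 2 new. Total: 12.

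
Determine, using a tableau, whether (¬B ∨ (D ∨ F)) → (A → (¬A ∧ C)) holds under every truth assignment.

Assume the negation and expand:
Initial set: {¬((¬B ∨ (D ∨ F)) → (A → (¬A ∧ C)))}.
¬((¬B ∨ (D ∨ F)) → (A → (¬A ∧ C))): α-rule — add (¬B ∨ (D ∨ F)), ¬(A → (¬A ∧ C)).
¬(A → (¬A ∧ C)): α-rule — add A, ¬(¬A ∧ C).
(¬B ∨ (D ∨ F)): β-rule — branch into ¬B  //  (D ∨ F).
  branch 1 (add ¬B):
    ¬(¬A ∧ C): β-rule — branch into ¬¬A  //  ¬C.
      branch 1.1 (add ¬¬A):
        ○ open, literals {A=true, B=false}.
      branch 1.2 (add ¬C):
        ○ open, literals {A=true, B=false, C=false}.
  branch 2 (add (D ∨ F)):
    ¬(¬A ∧ C): β-rule — branch into ¬¬A  //  ¬C.
      branch 2.1 (add ¬¬A):
        (D ∨ F): β-rule — branch into D  //  F.
          branch 2.1.1 (add D):
            ○ open, literals {A=true, D=true}.
          branch 2.1.2 (add F):
            ○ open, literals {A=true, F=true}.
      branch 2.2 (add ¬C):
        (D ∨ F): β-rule — branch into D  //  F.
          branch 2.2.1 (add D):
            ○ open, literals {A=true, C=false, D=true}.
          branch 2.2.2 (add F):
            ○ open, literals {A=true, C=false, F=true}.
0 branches closed, 6 open.
An open branch gives a countermodel: A=true, B=false (unmentioned atoms arbitrary); under it the original formula is false.

Not valid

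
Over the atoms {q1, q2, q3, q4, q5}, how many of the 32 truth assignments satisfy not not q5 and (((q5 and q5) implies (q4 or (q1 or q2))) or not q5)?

14

Initial set: {T (not not q5 and (((q5 and q5) implies (q4 or (q1 or q2))) or not q5))}.
T (not not q5 and (((q5 and q5) implies (q4 or (q1 or q2))) or not q5)): α-rule — add T not not q5, T (((q5 and q5) implies (q4 or (q1 or q2))) or not q5).
T not not q5: drop double negation, giving T q5.
T (((q5 and q5) implies (q4 or (q1 or q2))) or not q5): β-rule — branch into T ((q5 and q5) implies (q4 or (q1 or q2)))  //  T not q5.
  branch 1 (add T ((q5 and q5) implies (q4 or (q1 or q2)))):
    T ((q5 and q5) implies (q4 or (q1 or q2))): β-rule — branch into F (q5 and q5)  //  T (q4 or (q1 or q2)).
      branch 1.1 (add F (q5 and q5)):
        F (q5 and q5): β-rule — branch into F q5  //  F q5.
          branch 1.1.1 (add F q5):
            × closes — contains both q5 and not q5.
          branch 1.1.2 (add F q5):
            × closes — contains both q5 and not q5.
      branch 1.2 (add T (q4 or (q1 or q2))):
        T (q4 or (q1 or q2)): β-rule — branch into T q4  //  T (q1 or q2).
          branch 1.2.1 (add T q4):
            ○ open, literals {q4=1, q5=1}.
          branch 1.2.2 (add T (q1 or q2)):
            T (q1 or q2): β-rule — branch into T q1  //  T q2.
              branch 1.2.2.1 (add T q1):
                ○ open, literals {q1=1, q5=1}.
              branch 1.2.2.2 (add T q2):
                ○ open, literals {q2=1, q5=1}.
  branch 2 (add T not q5):
    × closes — contains both q5 and not q5.
3 branches closed, 3 open.
Each open branch fixes some atoms; the unmentioned ones are free. Counting distinct full assignments: branch {q4=1, q5=1} (q1, q2, q3) contributes 8 new; branch {q1=1, q5=1} (q2, q3, q4) contributes 4 new; branch {q2=1, q5=1} (q1, q3, q4) contributes 2 new. Total: 14.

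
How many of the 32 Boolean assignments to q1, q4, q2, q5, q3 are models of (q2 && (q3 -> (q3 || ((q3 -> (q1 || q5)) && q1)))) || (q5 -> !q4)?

Initial set: {((q2 && (q3 -> (q3 || ((q3 -> (q1 || q5)) && q1)))) || (q5 -> !q4))}.
((q2 && (q3 -> (q3 || ((q3 -> (q1 || q5)) && q1)))) || (q5 -> !q4)): β-rule — branch into (q2 && (q3 -> (q3 || ((q3 -> (q1 || q5)) && q1))))  //  (q5 -> !q4).
  branch 1 (add (q2 && (q3 -> (q3 || ((q3 -> (q1 || q5)) && q1))))):
    (q2 && (q3 -> (q3 || ((q3 -> (q1 || q5)) && q1)))): α-rule — add q2, (q3 -> (q3 || ((q3 -> (q1 || q5)) && q1))).
    (q3 -> (q3 || ((q3 -> (q1 || q5)) && q1))): β-rule — branch into !q3  //  (q3 || ((q3 -> (q1 || q5)) && q1)).
      branch 1.1 (add !q3):
        ○ open, literals {q2=T, q3=F}.
      branch 1.2 (add (q3 || ((q3 -> (q1 || q5)) && q1))):
        (q3 || ((q3 -> (q1 || q5)) && q1)): β-rule — branch into q3  //  ((q3 -> (q1 || q5)) && q1).
          branch 1.2.1 (add q3):
            ○ open, literals {q2=T, q3=T}.
          branch 1.2.2 (add ((q3 -> (q1 || q5)) && q1)):
            ((q3 -> (q1 || q5)) && q1): α-rule — add (q3 -> (q1 || q5)), q1.
            (q3 -> (q1 || q5)): β-rule — branch into !q3  //  (q1 || q5).
              branch 1.2.2.1 (add !q3):
                ○ open, literals {q1=T, q2=T, q3=F}.
              branch 1.2.2.2 (add (q1 || q5)):
                (q1 || q5): β-rule — branch into q1  //  q5.
                  branch 1.2.2.2.1 (add q1):
                    ○ open, literals {q1=T, q2=T}.
                  branch 1.2.2.2.2 (add q5):
                    ○ open, literals {q1=T, q2=T, q5=T}.
  branch 2 (add (q5 -> !q4)):
    (q5 -> !q4): β-rule — branch into !q5  //  !q4.
      branch 2.1 (add !q5):
        ○ open, literals {q5=F}.
      branch 2.2 (add !q4):
        ○ open, literals {q4=F}.
0 branches closed, 7 open.
Each open branch fixes some atoms; the unmentioned ones are free. Counting distinct full assignments: branch {q2=T, q3=F} (q1, q4, q5) contributes 8 new; branch {q2=T, q3=T} (q1, q4, q5) contributes 8 new; branch {q1=T, q2=T, q3=F} (q4, q5) contributes 0 new; branch {q1=T, q2=T} (q4, q5, q3) contributes 0 new; branch {q1=T, q2=T, q5=T} (q4, q3) contributes 0 new; branch {q5=F} (q1, q4, q2, q3) contributes 8 new; branch {q4=F} (q1, q2, q5, q3) contributes 4 new. Total: 28.

28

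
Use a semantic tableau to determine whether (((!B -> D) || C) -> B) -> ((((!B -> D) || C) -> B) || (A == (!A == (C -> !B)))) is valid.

Valid

Assume the negation and expand:
Initial set: {!((((!B -> D) || C) -> B) -> ((((!B -> D) || C) -> B) || (A == (!A == (C -> !B)))))}.
!((((!B -> D) || C) -> B) -> ((((!B -> D) || C) -> B) || (A == (!A == (C -> !B))))): α-rule — add (((!B -> D) || C) -> B), !((((!B -> D) || C) -> B) || (A == (!A == (C -> !B)))).
!((((!B -> D) || C) -> B) || (A == (!A == (C -> !B)))): α-rule — add !(((!B -> D) || C) -> B), !(A == (!A == (C -> !B))).
!(((!B -> D) || C) -> B): α-rule — add ((!B -> D) || C), !B.
(((!B -> D) || C) -> B): β-rule — branch into !((!B -> D) || C)  //  B.
  branch 1 (add !((!B -> D) || C)):
    !((!B -> D) || C): α-rule — add !(!B -> D), !C.
    !(!B -> D): α-rule — add !B, !D.
    !(A == (!A == (C -> !B))): β-rule — branch into A, !(!A == (C -> !B))  //  !A, (!A == (C -> !B)).
      branch 1.1 (add A, !(!A == (C -> !B))):
        ((!B -> D) || C): β-rule — branch into (!B -> D)  //  C.
          branch 1.1.1 (add (!B -> D)):
            !(!A == (C -> !B)): β-rule — branch into !A, !(C -> !B)  //  !!A, (C -> !B).
              branch 1.1.1.1 (add !A, !(C -> !B)):
                × closes — contains both A and !A.
              branch 1.1.1.2 (add !!A, (C -> !B)):
                (!B -> D): β-rule — branch into !!B  //  D.
                  branch 1.1.1.2.1 (add !!B):
                    × closes — contains both B and !B.
                  branch 1.1.1.2.2 (add D):
                    × closes — contains both D and !D.
          branch 1.1.2 (add C):
            × closes — contains both C and !C.
      branch 1.2 (add !A, (!A == (C -> !B))):
        ((!B -> D) || C): β-rule — branch into (!B -> D)  //  C.
          branch 1.2.1 (add (!B -> D)):
            (!A == (C -> !B)): β-rule — branch into !A, (C -> !B)  //  !!A, !(C -> !B).
              branch 1.2.1.1 (add !A, (C -> !B)):
                (!B -> D): β-rule — branch into !!B  //  D.
                  branch 1.2.1.1.1 (add !!B):
                    × closes — contains both B and !B.
                  branch 1.2.1.1.2 (add D):
                    × closes — contains both D and !D.
              branch 1.2.1.2 (add !!A, !(C -> !B)):
                × closes — contains both A and !A.
          branch 1.2.2 (add C):
            × closes — contains both C and !C.
  branch 2 (add B):
    × closes — contains both B and !B.
All 9 branches close.
Every branch closed, so the negation is unsatisfiable and the formula is valid.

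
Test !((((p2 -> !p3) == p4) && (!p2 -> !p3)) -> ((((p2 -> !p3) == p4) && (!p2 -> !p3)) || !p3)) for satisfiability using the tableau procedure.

Initial set: {!((((p2 -> !p3) == p4) && (!p2 -> !p3)) -> ((((p2 -> !p3) == p4) && (!p2 -> !p3)) || !p3))}.
!((((p2 -> !p3) == p4) && (!p2 -> !p3)) -> ((((p2 -> !p3) == p4) && (!p2 -> !p3)) || !p3)): α-rule — add (((p2 -> !p3) == p4) && (!p2 -> !p3)), !((((p2 -> !p3) == p4) && (!p2 -> !p3)) || !p3).
(((p2 -> !p3) == p4) && (!p2 -> !p3)): α-rule — add ((p2 -> !p3) == p4), (!p2 -> !p3).
!((((p2 -> !p3) == p4) && (!p2 -> !p3)) || !p3): α-rule — add !(((p2 -> !p3) == p4) && (!p2 -> !p3)), !!p3.
((p2 -> !p3) == p4): β-rule — branch into (p2 -> !p3), p4  //  !(p2 -> !p3), !p4.
  branch 1 (add (p2 -> !p3), p4):
    (!p2 -> !p3): β-rule — branch into !!p2  //  !p3.
      branch 1.1 (add !!p2):
        !(((p2 -> !p3) == p4) && (!p2 -> !p3)): β-rule — branch into !((p2 -> !p3) == p4)  //  !(!p2 -> !p3).
          branch 1.1.1 (add !((p2 -> !p3) == p4)):
            (p2 -> !p3): β-rule — branch into !p2  //  !p3.
              branch 1.1.1.1 (add !p2):
                × closes — contains both p2 and !p2.
              branch 1.1.1.2 (add !p3):
                × closes — contains both p3 and !p3.
          branch 1.1.2 (add !(!p2 -> !p3)):
            !(!p2 -> !p3): α-rule — add !p2, !!p3.
            × closes — contains both p2 and !p2.
      branch 1.2 (add !p3):
        × closes — contains both p3 and !p3.
  branch 2 (add !(p2 -> !p3), !p4):
    !(p2 -> !p3): α-rule — add p2, !!p3.
    (!p2 -> !p3): β-rule — branch into !!p2  //  !p3.
      branch 2.1 (add !!p2):
        !(((p2 -> !p3) == p4) && (!p2 -> !p3)): β-rule — branch into !((p2 -> !p3) == p4)  //  !(!p2 -> !p3).
          branch 2.1.1 (add !((p2 -> !p3) == p4)):
            !((p2 -> !p3) == p4): β-rule — branch into (p2 -> !p3), !p4  //  !(p2 -> !p3), p4.
              branch 2.1.1.1 (add (p2 -> !p3), !p4):
                (p2 -> !p3): β-rule — branch into !p2  //  !p3.
                  branch 2.1.1.1.1 (add !p2):
                    × closes — contains both p2 and !p2.
                  branch 2.1.1.1.2 (add !p3):
                    × closes — contains both p3 and !p3.
              branch 2.1.1.2 (add !(p2 -> !p3), p4):
                × closes — contains both p4 and !p4.
          branch 2.1.2 (add !(!p2 -> !p3)):
            !(!p2 -> !p3): α-rule — add !p2, !!p3.
            × closes — contains both p2 and !p2.
      branch 2.2 (add !p3):
        × closes — contains both p3 and !p3.
All 9 branches close.
Every branch closed; the formula is unsatisfiable.

Unsatisfiable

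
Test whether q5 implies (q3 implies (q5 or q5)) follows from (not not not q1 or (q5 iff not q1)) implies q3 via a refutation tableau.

Yes

Initial set: {((not not not q1 or (q5 iff not q1)) implies q3); not (q5 implies (q3 implies (q5 or q5)))}.
not (q5 implies (q3 implies (q5 or q5))): α-rule — add q5, not (q3 implies (q5 or q5)).
not (q3 implies (q5 or q5)): α-rule — add q3, not (q5 or q5).
not (q5 or q5): α-rule — add not q5, not q5.
× closes — contains both q5 and not q5.
All 1 branch closes.
Every branch closed, so the premises entail the conclusion.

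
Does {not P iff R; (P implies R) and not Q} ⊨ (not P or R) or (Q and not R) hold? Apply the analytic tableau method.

Yes

Initial set: {(not P iff R); ((P implies R) and not Q); not ((not P or R) or (Q and not R))}.
((P implies R) and not Q): α-rule — add (P implies R), not Q.
not ((not P or R) or (Q and not R)): α-rule — add not (not P or R), not (Q and not R).
not (not P or R): α-rule — add not not P, not R.
(not P iff R): β-rule — branch into not P, R  //  not not P, not R.
  branch 1 (add not P, R):
    × closes — contains both P and not P.
  branch 2 (add not not P, not R):
    (P implies R): β-rule — branch into not P  //  R.
      branch 2.1 (add not P):
        × closes — contains both P and not P.
      branch 2.2 (add R):
        × closes — contains both R and not R.
All 3 branches close.
Every branch closed, so the premises entail the conclusion.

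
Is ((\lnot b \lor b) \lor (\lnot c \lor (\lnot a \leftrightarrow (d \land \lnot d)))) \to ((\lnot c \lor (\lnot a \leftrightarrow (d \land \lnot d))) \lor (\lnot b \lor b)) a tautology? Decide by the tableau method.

Valid

Assume the negation and expand:
Initial set: {\lnot (((\lnot b \lor b) \lor (\lnot c \lor (\lnot a \leftrightarrow (d \land \lnot d)))) \to ((\lnot c \lor (\lnot a \leftrightarrow (d \land \lnot d))) \lor (\lnot b \lor b)))}.
\lnot (((\lnot b \lor b) \lor (\lnot c \lor (\lnot a \leftrightarrow (d \land \lnot d)))) \to ((\lnot c \lor (\lnot a \leftrightarrow (d \land \lnot d))) \lor (\lnot b \lor b))): α-rule — add ((\lnot b \lor b) \lor (\lnot c \lor (\lnot a \leftrightarrow (d \land \lnot d)))), \lnot ((\lnot c \lor (\lnot a \leftrightarrow (d \land \lnot d))) \lor (\lnot b \lor b)).
\lnot ((\lnot c \lor (\lnot a \leftrightarrow (d \land \lnot d))) \lor (\lnot b \lor b)): α-rule — add \lnot (\lnot c \lor (\lnot a \leftrightarrow (d \land \lnot d))), \lnot (\lnot b \lor b).
\lnot (\lnot c \lor (\lnot a \leftrightarrow (d \land \lnot d))): α-rule — add \lnot \lnot c, \lnot (\lnot a \leftrightarrow (d \land \lnot d)).
\lnot (\lnot b \lor b): α-rule — add \lnot \lnot b, \lnot b.
× closes — contains both b and \lnot b.
All 1 branch closes.
Every branch closed, so the negation is unsatisfiable and the formula is valid.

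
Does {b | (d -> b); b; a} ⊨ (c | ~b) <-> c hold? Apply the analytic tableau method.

Yes

Initial set: {T (b | (d -> b)); T b; T a; F ((c | ~b) <-> c)}.
T (b | (d -> b)): β-rule — branch into T b  //  T (d -> b).
  branch 1 (add T b):
    F ((c | ~b) <-> c): β-rule — branch into T (c | ~b), F c  //  F (c | ~b), T c.
      branch 1.1 (add T (c | ~b), F c):
        T (c | ~b): β-rule — branch into T c  //  T ~b.
          branch 1.1.1 (add T c):
            × closes — contains both c and ~c.
          branch 1.1.2 (add T ~b):
            × closes — contains both b and ~b.
      branch 1.2 (add F (c | ~b), T c):
        F (c | ~b): α-rule — add F c, F ~b.
        × closes — contains both c and ~c.
  branch 2 (add T (d -> b)):
    F ((c | ~b) <-> c): β-rule — branch into T (c | ~b), F c  //  F (c | ~b), T c.
      branch 2.1 (add T (c | ~b), F c):
        T (d -> b): β-rule — branch into F d  //  T b.
          branch 2.1.1 (add F d):
            T (c | ~b): β-rule — branch into T c  //  T ~b.
              branch 2.1.1.1 (add T c):
                × closes — contains both c and ~c.
              branch 2.1.1.2 (add T ~b):
                × closes — contains both b and ~b.
          branch 2.1.2 (add T b):
            T (c | ~b): β-rule — branch into T c  //  T ~b.
              branch 2.1.2.1 (add T c):
                × closes — contains both c and ~c.
              branch 2.1.2.2 (add T ~b):
                × closes — contains both b and ~b.
      branch 2.2 (add F (c | ~b), T c):
        F (c | ~b): α-rule — add F c, F ~b.
        × closes — contains both c and ~c.
All 8 branches close.
Every branch closed, so the premises entail the conclusion.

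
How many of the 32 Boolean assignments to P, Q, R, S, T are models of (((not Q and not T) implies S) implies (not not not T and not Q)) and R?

4

Initial set: {((((not Q and not T) implies S) implies (not not not T and not Q)) and R)}.
((((not Q and not T) implies S) implies (not not not T and not Q)) and R): α-rule — add (((not Q and not T) implies S) implies (not not not T and not Q)), R.
(((not Q and not T) implies S) implies (not not not T and not Q)): β-rule — branch into not ((not Q and not T) implies S)  //  (not not not T and not Q).
  branch 1 (add not ((not Q and not T) implies S)):
    not ((not Q and not T) implies S): α-rule — add (not Q and not T), not S.
    (not Q and not T): α-rule — add not Q, not T.
    ○ open, literals {Q=F, R=T, S=F, T=F}.
  branch 2 (add (not not not T and not Q)):
    (not not not T and not Q): α-rule — add not not not T, not Q.
    not not not T: drop double negation, giving not T.
    ○ open, literals {Q=F, R=T, T=F}.
0 branches closed, 2 open.
Each open branch fixes some atoms; the unmentioned ones are free. Counting distinct full assignments: branch {Q=F, R=T, S=F, T=F} (P) contributes 2 new; branch {Q=F, R=T, T=F} (P, S) contributes 2 new. Total: 4.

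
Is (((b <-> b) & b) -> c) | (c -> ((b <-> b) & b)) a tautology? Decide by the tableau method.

Assume the negation and expand:
Initial set: {~((((b <-> b) & b) -> c) | (c -> ((b <-> b) & b)))}.
~((((b <-> b) & b) -> c) | (c -> ((b <-> b) & b))): α-rule — add ~(((b <-> b) & b) -> c), ~(c -> ((b <-> b) & b)).
~(((b <-> b) & b) -> c): α-rule — add ((b <-> b) & b), ~c.
~(c -> ((b <-> b) & b)): α-rule — add c, ~((b <-> b) & b).
× closes — contains both c and ~c.
All 1 branch closes.
Every branch closed, so the negation is unsatisfiable and the formula is valid.

Valid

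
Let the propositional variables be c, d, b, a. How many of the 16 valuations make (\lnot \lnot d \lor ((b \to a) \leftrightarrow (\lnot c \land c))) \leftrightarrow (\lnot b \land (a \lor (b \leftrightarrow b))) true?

Initial set: {T ((\lnot \lnot d \lor ((b \to a) \leftrightarrow (\lnot c \land c))) \leftrightarrow (\lnot b \land (a \lor (b \leftrightarrow b))))}.
T ((\lnot \lnot d \lor ((b \to a) \leftrightarrow (\lnot c \land c))) \leftrightarrow (\lnot b \land (a \lor (b \leftrightarrow b)))): β-rule — branch into T (\lnot \lnot d \lor ((b \to a) \leftrightarrow (\lnot c \land c))), T (\lnot b \land (a \lor (b \leftrightarrow b)))  //  F (\lnot \lnot d \lor ((b \to a) \leftrightarrow (\lnot c \land c))), F (\lnot b \land (a \lor (b \leftrightarrow b))).
  branch 1 (add T (\lnot \lnot d \lor ((b \to a) \leftrightarrow (\lnot c \land c))), T (\lnot b \land (a \lor (b \leftrightarrow b)))):
    T (\lnot b \land (a \lor (b \leftrightarrow b))): α-rule — add T \lnot b, T (a \lor (b \leftrightarrow b)).
    T (\lnot \lnot d \lor ((b \to a) \leftrightarrow (\lnot c \land c))): β-rule — branch into T \lnot \lnot d  //  T ((b \to a) \leftrightarrow (\lnot c \land c)).
      branch 1.1 (add T \lnot \lnot d):
        T \lnot \lnot d: drop double negation, giving T d.
        T (a \lor (b \leftrightarrow b)): β-rule — branch into T a  //  T (b \leftrightarrow b).
          branch 1.1.1 (add T a):
            ○ open, literals {a=1, b=0, d=1}.
          branch 1.1.2 (add T (b \leftrightarrow b)):
            T (b \leftrightarrow b): β-rule — branch into T b, T b  //  F b, F b.
              branch 1.1.2.1 (add T b, T b):
                × closes — contains both b and \lnot b.
              branch 1.1.2.2 (add F b, F b):
                ○ open, literals {b=0, d=1}.
      branch 1.2 (add T ((b \to a) \leftrightarrow (\lnot c \land c))):
        T (a \lor (b \leftrightarrow b)): β-rule — branch into T a  //  T (b \leftrightarrow b).
          branch 1.2.1 (add T a):
            T ((b \to a) \leftrightarrow (\lnot c \land c)): β-rule — branch into T (b \to a), T (\lnot c \land c)  //  F (b \to a), F (\lnot c \land c).
              branch 1.2.1.1 (add T (b \to a), T (\lnot c \land c)):
                T (\lnot c \land c): α-rule — add T \lnot c, T c.
                × closes — contains both c and \lnot c.
              branch 1.2.1.2 (add F (b \to a), F (\lnot c \land c)):
                F (b \to a): α-rule — add T b, F a.
                × closes — contains both b and \lnot b.
          branch 1.2.2 (add T (b \leftrightarrow b)):
            T ((b \to a) \leftrightarrow (\lnot c \land c)): β-rule — branch into T (b \to a), T (\lnot c \land c)  //  F (b \to a), F (\lnot c \land c).
              branch 1.2.2.1 (add T (b \to a), T (\lnot c \land c)):
                T (\lnot c \land c): α-rule — add T \lnot c, T c.
                × closes — contains both c and \lnot c.
              branch 1.2.2.2 (add F (b \to a), F (\lnot c \land c)):
                F (b \to a): α-rule — add T b, F a.
                × closes — contains both b and \lnot b.
  branch 2 (add F (\lnot \lnot d \lor ((b \to a) \leftrightarrow (\lnot c \land c))), F (\lnot b \land (a \lor (b \leftrightarrow b)))):
    F (\lnot \lnot d \lor ((b \to a) \leftrightarrow (\lnot c \land c))): α-rule — add F \lnot \lnot d, F ((b \to a) \leftrightarrow (\lnot c \land c)).
    F \lnot \lnot d: drop double negation, giving F d.
    F (\lnot b \land (a \lor (b \leftrightarrow b))): β-rule — branch into F \lnot b  //  F (a \lor (b \leftrightarrow b)).
      branch 2.1 (add F \lnot b):
        F ((b \to a) \leftrightarrow (\lnot c \land c)): β-rule — branch into T (b \to a), F (\lnot c \land c)  //  F (b \to a), T (\lnot c \land c).
          branch 2.1.1 (add T (b \to a), F (\lnot c \land c)):
            T (b \to a): β-rule — branch into F b  //  T a.
              branch 2.1.1.1 (add F b):
                × closes — contains both b and \lnot b.
              branch 2.1.1.2 (add T a):
                F (\lnot c \land c): β-rule — branch into F \lnot c  //  F c.
                  branch 2.1.1.2.1 (add F \lnot c):
                    ○ open, literals {a=1, b=1, c=1, d=0}.
                  branch 2.1.1.2.2 (add F c):
                    ○ open, literals {a=1, b=1, c=0, d=0}.
          branch 2.1.2 (add F (b \to a), T (\lnot c \land c)):
            F (b \to a): α-rule — add T b, F a.
            T (\lnot c \land c): α-rule — add T \lnot c, T c.
            × closes — contains both c and \lnot c.
      branch 2.2 (add F (a \lor (b \leftrightarrow b))):
        F (a \lor (b \leftrightarrow b)): α-rule — add F a, F (b \leftrightarrow b).
        F ((b \to a) \leftrightarrow (\lnot c \land c)): β-rule — branch into T (b \to a), F (\lnot c \land c)  //  F (b \to a), T (\lnot c \land c).
          branch 2.2.1 (add T (b \to a), F (\lnot c \land c)):
            F (b \leftrightarrow b): β-rule — branch into T b, F b  //  F b, T b.
              branch 2.2.1.1 (add T b, F b):
                × closes — contains both b and \lnot b.
              branch 2.2.1.2 (add F b, T b):
                × closes — contains both b and \lnot b.
          branch 2.2.2 (add F (b \to a), T (\lnot c \land c)):
            F (b \to a): α-rule — add T b, F a.
            T (\lnot c \land c): α-rule — add T \lnot c, T c.
            × closes — contains both c and \lnot c.
10 branches closed, 4 open.
Each open branch fixes some atoms; the unmentioned ones are free. Counting distinct full assignments: branch {a=1, b=0, d=1} (c) contributes 2 new; branch {b=0, d=1} (c, a) contributes 2 new; branch {a=1, b=1, c=1, d=0} (none free) contributes 1 new; branch {a=1, b=1, c=0, d=0} (none free) contributes 1 new. Total: 6.

6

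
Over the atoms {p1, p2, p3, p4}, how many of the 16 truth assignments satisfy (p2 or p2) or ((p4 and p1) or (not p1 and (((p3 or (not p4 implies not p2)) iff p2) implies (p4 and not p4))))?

14

Initial set: {((p2 or p2) or ((p4 and p1) or (not p1 and (((p3 or (not p4 implies not p2)) iff p2) implies (p4 and not p4)))))}.
((p2 or p2) or ((p4 and p1) or (not p1 and (((p3 or (not p4 implies not p2)) iff p2) implies (p4 and not p4))))): β-rule — branch into (p2 or p2)  //  ((p4 and p1) or (not p1 and (((p3 or (not p4 implies not p2)) iff p2) implies (p4 and not p4)))).
  branch 1 (add (p2 or p2)):
    (p2 or p2): β-rule — branch into p2  //  p2.
      branch 1.1 (add p2):
        ○ open, literals {p2=T}.
      branch 1.2 (add p2):
        ○ open, literals {p2=T}.
  branch 2 (add ((p4 and p1) or (not p1 and (((p3 or (not p4 implies not p2)) iff p2) implies (p4 and not p4))))):
    ((p4 and p1) or (not p1 and (((p3 or (not p4 implies not p2)) iff p2) implies (p4 and not p4)))): β-rule — branch into (p4 and p1)  //  (not p1 and (((p3 or (not p4 implies not p2)) iff p2) implies (p4 and not p4))).
      branch 2.1 (add (p4 and p1)):
        (p4 and p1): α-rule — add p4, p1.
        ○ open, literals {p1=T, p4=T}.
      branch 2.2 (add (not p1 and (((p3 or (not p4 implies not p2)) iff p2) implies (p4 and not p4)))):
        (not p1 and (((p3 or (not p4 implies not p2)) iff p2) implies (p4 and not p4))): α-rule — add not p1, (((p3 or (not p4 implies not p2)) iff p2) implies (p4 and not p4)).
        (((p3 or (not p4 implies not p2)) iff p2) implies (p4 and not p4)): β-rule — branch into not ((p3 or (not p4 implies not p2)) iff p2)  //  (p4 and not p4).
          branch 2.2.1 (add not ((p3 or (not p4 implies not p2)) iff p2)):
            not ((p3 or (not p4 implies not p2)) iff p2): β-rule — branch into (p3 or (not p4 implies not p2)), not p2  //  not (p3 or (not p4 implies not p2)), p2.
              branch 2.2.1.1 (add (p3 or (not p4 implies not p2)), not p2):
                (p3 or (not p4 implies not p2)): β-rule — branch into p3  //  (not p4 implies not p2).
                  branch 2.2.1.1.1 (add p3):
                    ○ open, literals {p1=F, p2=F, p3=T}.
                  branch 2.2.1.1.2 (add (not p4 implies not p2)):
                    (not p4 implies not p2): β-rule — branch into not not p4  //  not p2.
                      branch 2.2.1.1.2.1 (add not not p4):
                        ○ open, literals {p1=F, p2=F, p4=T}.
                      branch 2.2.1.1.2.2 (add not p2):
                        ○ open, literals {p1=F, p2=F}.
              branch 2.2.1.2 (add not (p3 or (not p4 implies not p2)), p2):
                not (p3 or (not p4 implies not p2)): α-rule — add not p3, not (not p4 implies not p2).
                not (not p4 implies not p2): α-rule — add not p4, not not p2.
                ○ open, literals {p1=F, p2=T, p3=F, p4=F}.
          branch 2.2.2 (add (p4 and not p4)):
            (p4 and not p4): α-rule — add p4, not p4.
            × closes — contains both p4 and not p4.
1 branch closed, 7 open.
Each open branch fixes some atoms; the unmentioned ones are free. Counting distinct full assignments: branch {p2=T} (p1, p3, p4) contributes 8 new; branch {p2=T} (p1, p3, p4) contributes 0 new; branch {p1=T, p4=T} (p2, p3) contributes 2 new; branch {p1=F, p2=F, p3=T} (p4) contributes 2 new; branch {p1=F, p2=F, p4=T} (p3) contributes 1 new; branch {p1=F, p2=F} (p3, p4) contributes 1 new; branch {p1=F, p2=T, p3=F, p4=F} (none free) contributes 0 new. Total: 14.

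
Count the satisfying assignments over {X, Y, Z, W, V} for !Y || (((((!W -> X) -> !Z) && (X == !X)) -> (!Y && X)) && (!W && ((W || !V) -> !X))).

22

Initial set: {T (!Y || (((((!W -> X) -> !Z) && (X == !X)) -> (!Y && X)) && (!W && ((W || !V) -> !X))))}.
T (!Y || (((((!W -> X) -> !Z) && (X == !X)) -> (!Y && X)) && (!W && ((W || !V) -> !X)))): β-rule — branch into T !Y  //  T (((((!W -> X) -> !Z) && (X == !X)) -> (!Y && X)) && (!W && ((W || !V) -> !X))).
  branch 1 (add T !Y):
    ○ open, literals {Y=false}.
  branch 2 (add T (((((!W -> X) -> !Z) && (X == !X)) -> (!Y && X)) && (!W && ((W || !V) -> !X)))):
    T (((((!W -> X) -> !Z) && (X == !X)) -> (!Y && X)) && (!W && ((W || !V) -> !X))): α-rule — add T ((((!W -> X) -> !Z) && (X == !X)) -> (!Y && X)), T (!W && ((W || !V) -> !X)).
    T (!W && ((W || !V) -> !X)): α-rule — add T !W, T ((W || !V) -> !X).
    T ((((!W -> X) -> !Z) && (X == !X)) -> (!Y && X)): β-rule — branch into F (((!W -> X) -> !Z) && (X == !X))  //  T (!Y && X).
      branch 2.1 (add F (((!W -> X) -> !Z) && (X == !X))):
        T ((W || !V) -> !X): β-rule — branch into F (W || !V)  //  T !X.
          branch 2.1.1 (add F (W || !V)):
            F (W || !V): α-rule — add F W, F !V.
            F (((!W -> X) -> !Z) && (X == !X)): β-rule — branch into F ((!W -> X) -> !Z)  //  F (X == !X).
              branch 2.1.1.1 (add F ((!W -> X) -> !Z)):
                F ((!W -> X) -> !Z): α-rule — add T (!W -> X), F !Z.
                T (!W -> X): β-rule — branch into F !W  //  T X.
                  branch 2.1.1.1.1 (add F !W):
                    × closes — contains both W and !W.
                  branch 2.1.1.1.2 (add T X):
                    ○ open, literals {V=true, W=false, X=true, Z=true}.
              branch 2.1.1.2 (add F (X == !X)):
                F (X == !X): β-rule — branch into T X, F !X  //  F X, T !X.
                  branch 2.1.1.2.1 (add T X, F !X):
                    ○ open, literals {V=true, W=false, X=true}.
                  branch 2.1.1.2.2 (add F X, T !X):
                    ○ open, literals {V=true, W=false, X=false}.
          branch 2.1.2 (add T !X):
            F (((!W -> X) -> !Z) && (X == !X)): β-rule — branch into F ((!W -> X) -> !Z)  //  F (X == !X).
              branch 2.1.2.1 (add F ((!W -> X) -> !Z)):
                F ((!W -> X) -> !Z): α-rule — add T (!W -> X), F !Z.
                T (!W -> X): β-rule — branch into F !W  //  T X.
                  branch 2.1.2.1.1 (add F !W):
                    × closes — contains both W and !W.
                  branch 2.1.2.1.2 (add T X):
                    × closes — contains both X and !X.
              branch 2.1.2.2 (add F (X == !X)):
                F (X == !X): β-rule — branch into T X, F !X  //  F X, T !X.
                  branch 2.1.2.2.1 (add T X, F !X):
                    × closes — contains both X and !X.
                  branch 2.1.2.2.2 (add F X, T !X):
                    ○ open, literals {W=false, X=false}.
      branch 2.2 (add T (!Y && X)):
        T (!Y && X): α-rule — add T !Y, T X.
        T ((W || !V) -> !X): β-rule — branch into F (W || !V)  //  T !X.
          branch 2.2.1 (add F (W || !V)):
            F (W || !V): α-rule — add F W, F !V.
            ○ open, literals {V=true, W=false, X=true, Y=false}.
          branch 2.2.2 (add T !X):
            × closes — contains both X and !X.
5 branches closed, 6 open.
Each open branch fixes some atoms; the unmentioned ones are free. Counting distinct full assignments: branch {Y=false} (X, Z, W, V) contributes 16 new; branch {V=true, W=false, X=true, Z=true} (Y) contributes 1 new; branch {V=true, W=false, X=true} (Y, Z) contributes 1 new; branch {V=true, W=false, X=false} (Y, Z) contributes 2 new; branch {W=false, X=false} (Y, Z, V) contributes 2 new; branch {V=true, W=false, X=true, Y=false} (Z) contributes 0 new. Total: 22.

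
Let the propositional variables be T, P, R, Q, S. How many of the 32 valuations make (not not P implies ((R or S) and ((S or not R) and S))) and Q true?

Initial set: {T ((not not P implies ((R or S) and ((S or not R) and S))) and Q)}.
T ((not not P implies ((R or S) and ((S or not R) and S))) and Q): α-rule — add T (not not P implies ((R or S) and ((S or not R) and S))), T Q.
T (not not P implies ((R or S) and ((S or not R) and S))): β-rule — branch into F not not P  //  T ((R or S) and ((S or not R) and S)).
  branch 1 (add F not not P):
    F not not P: drop double negation, giving F P.
    ○ open, literals {P=false, Q=true}.
  branch 2 (add T ((R or S) and ((S or not R) and S))):
    T ((R or S) and ((S or not R) and S)): α-rule — add T (R or S), T ((S or not R) and S).
    T ((S or not R) and S): α-rule — add T (S or not R), T S.
    T (R or S): β-rule — branch into T R  //  T S.
      branch 2.1 (add T R):
        T (S or not R): β-rule — branch into T S  //  T not R.
          branch 2.1.1 (add T S):
            ○ open, literals {Q=true, R=true, S=true}.
          branch 2.1.2 (add T not R):
            × closes — contains both R and not R.
      branch 2.2 (add T S):
        T (S or not R): β-rule — branch into T S  //  T not R.
          branch 2.2.1 (add T S):
            ○ open, literals {Q=true, S=true}.
          branch 2.2.2 (add T not R):
            ○ open, literals {Q=true, R=false, S=true}.
1 branch closed, 4 open.
Each open branch fixes some atoms; the unmentioned ones are free. Counting distinct full assignments: branch {P=false, Q=true} (T, R, S) contributes 8 new; branch {Q=true, R=true, S=true} (T, P) contributes 2 new; branch {Q=true, S=true} (T, P, R) contributes 2 new; branch {Q=true, R=false, S=true} (T, P) contributes 0 new. Total: 12.

12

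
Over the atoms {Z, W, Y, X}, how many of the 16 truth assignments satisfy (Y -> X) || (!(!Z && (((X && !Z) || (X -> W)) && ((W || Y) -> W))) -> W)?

Initial set: {((Y -> X) || (!(!Z && (((X && !Z) || (X -> W)) && ((W || Y) -> W))) -> W))}.
((Y -> X) || (!(!Z && (((X && !Z) || (X -> W)) && ((W || Y) -> W))) -> W)): β-rule — branch into (Y -> X)  //  (!(!Z && (((X && !Z) || (X -> W)) && ((W || Y) -> W))) -> W).
  branch 1 (add (Y -> X)):
    (Y -> X): β-rule — branch into !Y  //  X.
      branch 1.1 (add !Y):
        ○ open, literals {Y=F}.
      branch 1.2 (add X):
        ○ open, literals {X=T}.
  branch 2 (add (!(!Z && (((X && !Z) || (X -> W)) && ((W || Y) -> W))) -> W)):
    (!(!Z && (((X && !Z) || (X -> W)) && ((W || Y) -> W))) -> W): β-rule — branch into !!(!Z && (((X && !Z) || (X -> W)) && ((W || Y) -> W)))  //  W.
      branch 2.1 (add !!(!Z && (((X && !Z) || (X -> W)) && ((W || Y) -> W)))):
        !!(!Z && (((X && !Z) || (X -> W)) && ((W || Y) -> W))): α-rule — add !Z, (((X && !Z) || (X -> W)) && ((W || Y) -> W)).
        (((X && !Z) || (X -> W)) && ((W || Y) -> W)): α-rule — add ((X && !Z) || (X -> W)), ((W || Y) -> W).
        ((X && !Z) || (X -> W)): β-rule — branch into (X && !Z)  //  (X -> W).
          branch 2.1.1 (add (X && !Z)):
            (X && !Z): α-rule — add X, !Z.
            ((W || Y) -> W): β-rule — branch into !(W || Y)  //  W.
              branch 2.1.1.1 (add !(W || Y)):
                !(W || Y): α-rule — add !W, !Y.
                ○ open, literals {W=F, X=T, Y=F, Z=F}.
              branch 2.1.1.2 (add W):
                ○ open, literals {W=T, X=T, Z=F}.
          branch 2.1.2 (add (X -> W)):
            ((W || Y) -> W): β-rule — branch into !(W || Y)  //  W.
              branch 2.1.2.1 (add !(W || Y)):
                !(W || Y): α-rule — add !W, !Y.
                (X -> W): β-rule — branch into !X  //  W.
                  branch 2.1.2.1.1 (add !X):
                    ○ open, literals {W=F, X=F, Y=F, Z=F}.
                  branch 2.1.2.1.2 (add W):
                    × closes — contains both W and !W.
              branch 2.1.2.2 (add W):
                (X -> W): β-rule — branch into !X  //  W.
                  branch 2.1.2.2.1 (add !X):
                    ○ open, literals {W=T, X=F, Z=F}.
                  branch 2.1.2.2.2 (add W):
                    ○ open, literals {W=T, Z=F}.
      branch 2.2 (add W):
        ○ open, literals {W=T}.
1 branch closed, 8 open.
Each open branch fixes some atoms; the unmentioned ones are free. Counting distinct full assignments: branch {Y=F} (Z, W, X) contributes 8 new; branch {X=T} (Z, W, Y) contributes 4 new; branch {W=F, X=T, Y=F, Z=F} (none free) contributes 0 new; branch {W=T, X=T, Z=F} (Y) contributes 0 new; branch {W=F, X=F, Y=F, Z=F} (none free) contributes 0 new; branch {W=T, X=F, Z=F} (Y) contributes 1 new; branch {W=T, Z=F} (Y, X) contributes 0 new; branch {W=T} (Z, Y, X) contributes 1 new. Total: 14.

14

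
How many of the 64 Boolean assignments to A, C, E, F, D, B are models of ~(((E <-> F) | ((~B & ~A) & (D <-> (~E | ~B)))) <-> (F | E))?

44

Initial set: {~(((E <-> F) | ((~B & ~A) & (D <-> (~E | ~B)))) <-> (F | E))}.
~(((E <-> F) | ((~B & ~A) & (D <-> (~E | ~B)))) <-> (F | E)): β-rule — branch into ((E <-> F) | ((~B & ~A) & (D <-> (~E | ~B)))), ~(F | E)  //  ~((E <-> F) | ((~B & ~A) & (D <-> (~E | ~B)))), (F | E).
  branch 1 (add ((E <-> F) | ((~B & ~A) & (D <-> (~E | ~B)))), ~(F | E)):
    ~(F | E): α-rule — add ~F, ~E.
    ((E <-> F) | ((~B & ~A) & (D <-> (~E | ~B)))): β-rule — branch into (E <-> F)  //  ((~B & ~A) & (D <-> (~E | ~B))).
      branch 1.1 (add (E <-> F)):
        (E <-> F): β-rule — branch into E, F  //  ~E, ~F.
          branch 1.1.1 (add E, F):
            × closes — contains both E and ~E.
          branch 1.1.2 (add ~E, ~F):
            ○ open, literals {E=0, F=0}.
      branch 1.2 (add ((~B & ~A) & (D <-> (~E | ~B)))):
        ((~B & ~A) & (D <-> (~E | ~B))): α-rule — add (~B & ~A), (D <-> (~E | ~B)).
        (~B & ~A): α-rule — add ~B, ~A.
        (D <-> (~E | ~B)): β-rule — branch into D, (~E | ~B)  //  ~D, ~(~E | ~B).
          branch 1.2.1 (add D, (~E | ~B)):
            (~E | ~B): β-rule — branch into ~E  //  ~B.
              branch 1.2.1.1 (add ~E):
                ○ open, literals {A=0, B=0, D=1, E=0, F=0}.
              branch 1.2.1.2 (add ~B):
                ○ open, literals {A=0, B=0, D=1, E=0, F=0}.
          branch 1.2.2 (add ~D, ~(~E | ~B)):
            ~(~E | ~B): α-rule — add ~~E, ~~B.
            × closes — contains both E and ~E.
  branch 2 (add ~((E <-> F) | ((~B & ~A) & (D <-> (~E | ~B)))), (F | E)):
    ~((E <-> F) | ((~B & ~A) & (D <-> (~E | ~B)))): α-rule — add ~(E <-> F), ~((~B & ~A) & (D <-> (~E | ~B))).
    (F | E): β-rule — branch into F  //  E.
      branch 2.1 (add F):
        ~(E <-> F): β-rule — branch into E, ~F  //  ~E, F.
          branch 2.1.1 (add E, ~F):
            × closes — contains both F and ~F.
          branch 2.1.2 (add ~E, F):
            ~((~B & ~A) & (D <-> (~E | ~B))): β-rule — branch into ~(~B & ~A)  //  ~(D <-> (~E | ~B)).
              branch 2.1.2.1 (add ~(~B & ~A)):
                ~(~B & ~A): β-rule — branch into ~~B  //  ~~A.
                  branch 2.1.2.1.1 (add ~~B):
                    ○ open, literals {B=1, E=0, F=1}.
                  branch 2.1.2.1.2 (add ~~A):
                    ○ open, literals {A=1, E=0, F=1}.
              branch 2.1.2.2 (add ~(D <-> (~E | ~B))):
                ~(D <-> (~E | ~B)): β-rule — branch into D, ~(~E | ~B)  //  ~D, (~E | ~B).
                  branch 2.1.2.2.1 (add D, ~(~E | ~B)):
                    ~(~E | ~B): α-rule — add ~~E, ~~B.
                    × closes — contains both E and ~E.
                  branch 2.1.2.2.2 (add ~D, (~E | ~B)):
                    (~E | ~B): β-rule — branch into ~E  //  ~B.
                      branch 2.1.2.2.2.1 (add ~E):
                        ○ open, literals {D=0, E=0, F=1}.
                      branch 2.1.2.2.2.2 (add ~B):
                        ○ open, literals {B=0, D=0, E=0, F=1}.
      branch 2.2 (add E):
        ~(E <-> F): β-rule — branch into E, ~F  //  ~E, F.
          branch 2.2.1 (add E, ~F):
            ~((~B & ~A) & (D <-> (~E | ~B))): β-rule — branch into ~(~B & ~A)  //  ~(D <-> (~E | ~B)).
              branch 2.2.1.1 (add ~(~B & ~A)):
                ~(~B & ~A): β-rule — branch into ~~B  //  ~~A.
                  branch 2.2.1.1.1 (add ~~B):
                    ○ open, literals {B=1, E=1, F=0}.
                  branch 2.2.1.1.2 (add ~~A):
                    ○ open, literals {A=1, E=1, F=0}.
              branch 2.2.1.2 (add ~(D <-> (~E | ~B))):
                ~(D <-> (~E | ~B)): β-rule — branch into D, ~(~E | ~B)  //  ~D, (~E | ~B).
                  branch 2.2.1.2.1 (add D, ~(~E | ~B)):
                    ~(~E | ~B): α-rule — add ~~E, ~~B.
                    ○ open, literals {B=1, D=1, E=1, F=0}.
                  branch 2.2.1.2.2 (add ~D, (~E | ~B)):
                    (~E | ~B): β-rule — branch into ~E  //  ~B.
                      branch 2.2.1.2.2.1 (add ~E):
                        × closes — contains both E and ~E.
                      branch 2.2.1.2.2.2 (add ~B):
                        ○ open, literals {B=0, D=0, E=1, F=0}.
          branch 2.2.2 (add ~E, F):
            × closes — contains both E and ~E.
6 branches closed, 11 open.
Each open branch fixes some atoms; the unmentioned ones are free. Counting distinct full assignments: branch {E=0, F=0} (A, C, D, B) contributes 16 new; branch {A=0, B=0, D=1, E=0, F=0} (C) contributes 0 new; branch {A=0, B=0, D=1, E=0, F=0} (C) contributes 0 new; branch {B=1, E=0, F=1} (A, C, D) contributes 8 new; branch {A=1, E=0, F=1} (C, D, B) contributes 4 new; branch {D=0, E=0, F=1} (A, C, B) contributes 2 new; branch {B=0, D=0, E=0, F=1} (A, C) contributes 0 new; branch {B=1, E=1, F=0} (A, C, D) contributes 8 new; branch {A=1, E=1, F=0} (C, D, B) contributes 4 new; branch {B=1, D=1, E=1, F=0} (A, C) contributes 0 new; branch {B=0, D=0, E=1, F=0} (A, C) contributes 2 new. Total: 44.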